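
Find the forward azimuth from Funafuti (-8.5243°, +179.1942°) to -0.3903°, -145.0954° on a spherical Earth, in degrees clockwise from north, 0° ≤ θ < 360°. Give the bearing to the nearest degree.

Δλ = -145.0954 − 179.1942 = -324.2896°; wrapped into (−180°, 180°]: 35.7104°.
θ = atan2( sin Δλ · cos φ₂ , cos φ₁ · sin φ₂ − sin φ₁ · cos φ₂ · cos Δλ )
  = atan2(0.58368, 0.11362) = 78.984° → normalised to [0°, 360°): 78.984°.

79°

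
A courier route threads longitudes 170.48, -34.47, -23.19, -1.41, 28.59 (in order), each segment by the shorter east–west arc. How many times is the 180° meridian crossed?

Leg 1: +170.48° → -34.47°, shortest Δλ = 155.05° (east) — crosses 180°.
Leg 2: -34.47° → -23.19°, shortest Δλ = 11.28° (east) — does not cross 180°.
Leg 3: -23.19° → -1.41°, shortest Δλ = 21.78° (east) — does not cross 180°.
Leg 4: -1.41° → +28.59°, shortest Δλ = 30.0° (east) — does not cross 180°.
Total crossings: 1.

1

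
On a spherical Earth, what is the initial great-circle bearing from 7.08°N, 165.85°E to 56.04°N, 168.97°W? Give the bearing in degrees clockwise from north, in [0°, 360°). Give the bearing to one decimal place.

Δλ = -168.97 − 165.85 = -334.82°; wrapped into (−180°, 180°]: 25.18°.
θ = atan2( sin Δλ · cos φ₂ , cos φ₁ · sin φ₂ − sin φ₁ · cos φ₂ · cos Δλ )
  = atan2(0.23767, 0.76079) = 17.349° → normalised to [0°, 360°): 17.349°.

17.3°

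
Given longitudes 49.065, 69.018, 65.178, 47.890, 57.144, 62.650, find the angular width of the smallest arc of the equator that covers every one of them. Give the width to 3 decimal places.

Sort the longitudes: +47.890°, +49.065°, +57.144°, +62.650°, +65.178°, +69.018°.
Eastward gaps between consecutive values (wrapping around): 1.175°, 8.079°, 5.506°, 2.528°, 3.840°, 338.872°.
Largest gap = 338.872° ⇒ minimal covering band is its complement: 360° − 338.872° = 21.128°.
Band runs from +47.890° eastward to +69.018°.

21.128°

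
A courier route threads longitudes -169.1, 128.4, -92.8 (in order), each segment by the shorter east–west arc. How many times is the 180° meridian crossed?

2

Leg 1: -169.1° → +128.4°, shortest Δλ = -62.5° (west) — crosses 180°.
Leg 2: +128.4° → -92.8°, shortest Δλ = 138.8° (east) — crosses 180°.
Total crossings: 2.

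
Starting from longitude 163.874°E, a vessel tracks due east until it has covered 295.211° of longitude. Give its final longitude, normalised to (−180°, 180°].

Start at +163.874°; shift +295.211° → +459.085°.
+459.085° lies outside (−180°, 180°]; subtract 360° → +99.085°.

99.085°E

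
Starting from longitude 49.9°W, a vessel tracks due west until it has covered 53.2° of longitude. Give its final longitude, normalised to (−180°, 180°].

103.1°W

Start at -49.9°; shift −53.2° → -103.1°.
-103.1° already lies in (−180°, 180°].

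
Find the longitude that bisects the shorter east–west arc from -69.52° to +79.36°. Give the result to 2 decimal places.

Signed shortest Δλ from -69.52° to +79.36° is +148.88°.
Midpoint longitude = -69.52° + (+148.88°)/2 = -69.52° + 74.44° = +4.92°.

+4.92°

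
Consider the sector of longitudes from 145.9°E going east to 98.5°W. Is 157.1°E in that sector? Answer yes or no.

Band width going east from +145.9° to -98.5°: ((-98.5 − 145.9) mod 360) = 115.6°.
Offset of +157.1° east of the west edge: ((157.1 − 145.9) mod 360) = 11.2°.
11.2° ≤ 115.6° ⇒ inside.

Yes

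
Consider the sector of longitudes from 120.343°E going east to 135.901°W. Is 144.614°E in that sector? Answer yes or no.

Yes

Band width going east from +120.343° to -135.901°: ((-135.901 − 120.343) mod 360) = 103.756°.
Offset of +144.614° east of the west edge: ((144.614 − 120.343) mod 360) = 24.271°.
24.271° ≤ 103.756° ⇒ inside.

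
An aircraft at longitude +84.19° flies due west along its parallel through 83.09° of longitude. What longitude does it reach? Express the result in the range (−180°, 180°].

Start at +84.19°; shift −83.09° → +1.10°.
+1.10° already lies in (−180°, 180°].

+1.10°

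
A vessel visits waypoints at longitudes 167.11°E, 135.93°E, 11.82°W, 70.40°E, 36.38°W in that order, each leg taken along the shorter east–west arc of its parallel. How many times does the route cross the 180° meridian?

0

Leg 1: +167.11° → +135.93°, shortest Δλ = -31.18° (west) — does not cross 180°.
Leg 2: +135.93° → -11.82°, shortest Δλ = -147.75° (west) — does not cross 180°.
Leg 3: -11.82° → +70.40°, shortest Δλ = 82.22° (east) — does not cross 180°.
Leg 4: +70.40° → -36.38°, shortest Δλ = -106.78° (west) — does not cross 180°.
Total crossings: 0.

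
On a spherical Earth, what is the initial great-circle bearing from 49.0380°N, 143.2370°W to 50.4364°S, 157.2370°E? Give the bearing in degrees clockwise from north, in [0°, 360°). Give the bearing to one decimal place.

Δλ = 157.2370 − -143.2370 = 300.4740°; wrapped into (−180°, 180°]: -59.5260°.
θ = atan2( sin Δλ · cos φ₂ , cos φ₁ · sin φ₂ − sin φ₁ · cos φ₂ · cos Δλ )
  = atan2(-0.54895, -0.74931) = -143.773° → normalised to [0°, 360°): 216.227°.

216.2°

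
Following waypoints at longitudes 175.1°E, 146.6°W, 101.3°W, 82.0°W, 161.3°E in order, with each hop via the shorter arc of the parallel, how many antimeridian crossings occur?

2

Leg 1: +175.1° → -146.6°, shortest Δλ = 38.3° (east) — crosses 180°.
Leg 2: -146.6° → -101.3°, shortest Δλ = 45.3° (east) — does not cross 180°.
Leg 3: -101.3° → -82.0°, shortest Δλ = 19.3° (east) — does not cross 180°.
Leg 4: -82.0° → +161.3°, shortest Δλ = -116.7° (west) — crosses 180°.
Total crossings: 2.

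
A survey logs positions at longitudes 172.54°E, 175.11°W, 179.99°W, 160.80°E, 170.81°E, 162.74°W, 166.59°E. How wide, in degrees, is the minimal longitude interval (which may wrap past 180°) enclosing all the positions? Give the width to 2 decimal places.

Sort the longitudes: -179.99°, -175.11°, -162.74°, +160.80°, +166.59°, +170.81°, +172.54°.
Eastward gaps between consecutive values (wrapping around): 4.88°, 12.37°, 323.54°, 5.79°, 4.22°, 1.73°, 7.47°.
Largest gap = 323.54° ⇒ minimal covering band is its complement: 360° − 323.54° = 36.46°.
Band runs from +160.80° eastward to -162.74°, crossing the antimeridian.

36.46°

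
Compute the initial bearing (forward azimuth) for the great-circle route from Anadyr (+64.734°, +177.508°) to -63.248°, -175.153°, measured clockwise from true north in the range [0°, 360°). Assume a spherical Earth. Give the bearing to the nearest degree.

Δλ = -175.153 − 177.508 = -352.661°; wrapped into (−180°, 180°]: 7.339°.
θ = atan2( sin Δλ · cos φ₂ , cos φ₁ · sin φ₂ − sin φ₁ · cos φ₂ · cos Δλ )
  = atan2(0.05750, -0.78487) = 175.810° → normalised to [0°, 360°): 175.810°.

176°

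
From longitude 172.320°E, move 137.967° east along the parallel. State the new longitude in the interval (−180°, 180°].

Start at +172.320°; shift +137.967° → +310.287°.
+310.287° lies outside (−180°, 180°]; subtract 360° → -49.713°.

49.713°W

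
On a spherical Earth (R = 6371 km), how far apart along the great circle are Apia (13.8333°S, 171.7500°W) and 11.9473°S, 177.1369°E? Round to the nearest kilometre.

1223 km

Δλ = 177.1369 − -171.7500 = 348.8869°; wrapped into (−180°, 180°]: -11.1131°.
Δφ = -11.9473 − -13.8333 = 1.8860°.
a = sin²(Δφ/2) + cos φ₁ · cos φ₂ · sin²(Δλ/2) = 0.009177.
c = 2·atan2(√a, √(1−a)) = 0.19189 rad → d = 6371·c ≈ 1222.54 km.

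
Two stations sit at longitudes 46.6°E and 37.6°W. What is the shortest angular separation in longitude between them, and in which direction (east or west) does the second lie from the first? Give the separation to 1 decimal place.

84.2° west

Raw difference: -37.6 − 46.6 = -84.2°.
Normalise into (−180°, 180°]: -84.2° stays -84.2°.
Negative ⇒ the second point lies to the west; separation 84.2°.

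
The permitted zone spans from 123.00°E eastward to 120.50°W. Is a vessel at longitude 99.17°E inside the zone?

Band width going east from +123.00° to -120.50°: ((-120.50 − 123.00) mod 360) = 116.50°.
Offset of +99.17° east of the west edge: ((99.17 − 123.00) mod 360) = 336.17°.
336.17° > 116.50° ⇒ outside.

No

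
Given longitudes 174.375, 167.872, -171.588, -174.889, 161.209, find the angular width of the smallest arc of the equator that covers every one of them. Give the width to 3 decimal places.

Sort the longitudes: -174.889°, -171.588°, +161.209°, +167.872°, +174.375°.
Eastward gaps between consecutive values (wrapping around): 3.301°, 332.797°, 6.663°, 6.503°, 10.736°.
Largest gap = 332.797° ⇒ minimal covering band is its complement: 360° − 332.797° = 27.203°.
Band runs from +161.209° eastward to -171.588°, crossing the antimeridian.

27.203°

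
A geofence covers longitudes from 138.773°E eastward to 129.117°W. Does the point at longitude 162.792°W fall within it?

Band width going east from +138.773° to -129.117°: ((-129.117 − 138.773) mod 360) = 92.110°.
Offset of -162.792° east of the west edge: ((-162.792 − 138.773) mod 360) = 58.435°.
58.435° ≤ 92.110° ⇒ inside.

Yes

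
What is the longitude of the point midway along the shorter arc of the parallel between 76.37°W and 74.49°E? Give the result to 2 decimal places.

Signed shortest Δλ from -76.37° to +74.49° is +150.86°.
Midpoint longitude = -76.37° + (+150.86°)/2 = -76.37° + 75.43° = -0.94°.

0.94°W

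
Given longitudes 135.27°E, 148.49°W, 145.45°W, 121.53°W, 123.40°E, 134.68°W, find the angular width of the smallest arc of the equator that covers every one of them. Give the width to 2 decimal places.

Sort the longitudes: -148.49°, -145.45°, -134.68°, -121.53°, +123.40°, +135.27°.
Eastward gaps between consecutive values (wrapping around): 3.04°, 10.77°, 13.15°, 244.93°, 11.87°, 76.24°.
Largest gap = 244.93° ⇒ minimal covering band is its complement: 360° − 244.93° = 115.07°.
Band runs from +123.40° eastward to -121.53°, crossing the antimeridian.

115.07°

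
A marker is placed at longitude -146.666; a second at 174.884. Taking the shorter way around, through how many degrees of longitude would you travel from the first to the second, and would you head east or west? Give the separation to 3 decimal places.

38.450° west

Raw difference: 174.884 − -146.666 = 321.55°.
Normalise into (−180°, 180°]: 321.55° − 360° = -38.45°.
Negative ⇒ the second point lies to the west; separation 38.450°.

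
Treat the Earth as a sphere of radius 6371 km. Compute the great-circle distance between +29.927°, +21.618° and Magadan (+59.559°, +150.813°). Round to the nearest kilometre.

Δλ = 150.813 − 21.618 = 129.195°.
Δφ = 59.559 − 29.927 = 29.632°.
a = sin²(Δφ/2) + cos φ₁ · cos φ₂ · sin²(Δλ/2) = 0.423684.
c = 2·atan2(√a, √(1−a)) = 1.41756 rad → d = 6371·c ≈ 9031.30 km.

9031 km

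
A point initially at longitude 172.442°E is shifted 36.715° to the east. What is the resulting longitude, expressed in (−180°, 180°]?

150.843°W

Start at +172.442°; shift +36.715° → +209.157°.
+209.157° lies outside (−180°, 180°]; subtract 360° → -150.843°.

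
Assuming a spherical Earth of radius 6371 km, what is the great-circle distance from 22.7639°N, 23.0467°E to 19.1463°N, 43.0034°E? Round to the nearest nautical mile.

1139 nmi

Δλ = 43.0034 − 23.0467 = 19.9567°.
Δφ = 19.1463 − 22.7639 = -3.6176°.
a = sin²(Δφ/2) + cos φ₁ · cos φ₂ · sin²(Δλ/2) = 0.027151.
c = 2·atan2(√a, √(1−a)) = 0.33106 rad → d = 6371·c ≈ 2109.18 km ≈ 1138.87 nmi.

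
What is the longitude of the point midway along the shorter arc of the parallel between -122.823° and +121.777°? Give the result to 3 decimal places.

Signed shortest Δλ from -122.823° to +121.777° is -115.400°.
Midpoint longitude = -122.823° + (-115.400°)/2 = -122.823° − 57.700° = -180.523°.
Normalise into (−180°, 180°]: +179.477°.
(The naïve average (-122.823 + +121.777)/2 = -0.523° is on the wrong side of the globe.)

+179.477°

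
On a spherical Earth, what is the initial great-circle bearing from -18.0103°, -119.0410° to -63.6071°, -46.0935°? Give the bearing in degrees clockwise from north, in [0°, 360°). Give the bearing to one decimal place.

Δλ = -46.0935 − -119.0410 = 72.9475°.
θ = atan2( sin Δλ · cos φ₂ , cos φ₁ · sin φ₂ − sin φ₁ · cos φ₂ · cos Δλ )
  = atan2(0.42498, -0.81157) = 152.361° → normalised to [0°, 360°): 152.361°.

152.4°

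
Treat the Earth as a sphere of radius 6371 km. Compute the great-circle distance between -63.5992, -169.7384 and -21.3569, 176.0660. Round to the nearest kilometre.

4816 km

Δλ = 176.0660 − -169.7384 = 345.8044°; wrapped into (−180°, 180°]: -14.1956°.
Δφ = -21.3569 − -63.5992 = 42.2423°.
a = sin²(Δφ/2) + cos φ₁ · cos φ₂ · sin²(Δλ/2) = 0.136168.
c = 2·atan2(√a, √(1−a)) = 0.75589 rad → d = 6371·c ≈ 4815.76 km.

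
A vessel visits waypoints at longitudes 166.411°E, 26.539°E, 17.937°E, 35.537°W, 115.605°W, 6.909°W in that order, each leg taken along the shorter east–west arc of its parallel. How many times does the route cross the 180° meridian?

Leg 1: +166.411° → +26.539°, shortest Δλ = -139.872° (west) — does not cross 180°.
Leg 2: +26.539° → +17.937°, shortest Δλ = -8.602° (west) — does not cross 180°.
Leg 3: +17.937° → -35.537°, shortest Δλ = -53.474° (west) — does not cross 180°.
Leg 4: -35.537° → -115.605°, shortest Δλ = -80.068° (west) — does not cross 180°.
Leg 5: -115.605° → -6.909°, shortest Δλ = 108.696° (east) — does not cross 180°.
Total crossings: 0.

0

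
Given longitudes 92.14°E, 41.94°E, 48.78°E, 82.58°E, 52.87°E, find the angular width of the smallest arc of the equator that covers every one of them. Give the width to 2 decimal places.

Sort the longitudes: +41.94°, +48.78°, +52.87°, +82.58°, +92.14°.
Eastward gaps between consecutive values (wrapping around): 6.84°, 4.09°, 29.71°, 9.56°, 309.80°.
Largest gap = 309.80° ⇒ minimal covering band is its complement: 360° − 309.80° = 50.20°.
Band runs from +41.94° eastward to +92.14°.

50.20°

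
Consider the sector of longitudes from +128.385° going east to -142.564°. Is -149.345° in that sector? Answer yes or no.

Band width going east from +128.385° to -142.564°: ((-142.564 − 128.385) mod 360) = 89.051°.
Offset of -149.345° east of the west edge: ((-149.345 − 128.385) mod 360) = 82.270°.
82.270° ≤ 89.051° ⇒ inside.

Yes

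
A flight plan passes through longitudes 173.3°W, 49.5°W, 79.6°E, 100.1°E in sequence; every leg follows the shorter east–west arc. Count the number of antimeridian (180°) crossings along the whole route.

0

Leg 1: -173.3° → -49.5°, shortest Δλ = 123.8° (east) — does not cross 180°.
Leg 2: -49.5° → +79.6°, shortest Δλ = 129.1° (east) — does not cross 180°.
Leg 3: +79.6° → +100.1°, shortest Δλ = 20.5° (east) — does not cross 180°.
Total crossings: 0.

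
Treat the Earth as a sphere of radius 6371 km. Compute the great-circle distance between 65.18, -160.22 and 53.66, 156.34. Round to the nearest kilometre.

2697 km

Δλ = 156.34 − -160.22 = 316.56°; wrapped into (−180°, 180°]: -43.44°.
Δφ = 53.66 − 65.18 = -11.52°.
a = sin²(Δφ/2) + cos φ₁ · cos φ₂ · sin²(Δλ/2) = 0.044139.
c = 2·atan2(√a, √(1−a)) = 0.42334 rad → d = 6371·c ≈ 2697.09 km.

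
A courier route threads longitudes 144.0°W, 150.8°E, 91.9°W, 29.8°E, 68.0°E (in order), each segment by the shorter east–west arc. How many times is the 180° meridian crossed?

Leg 1: -144.0° → +150.8°, shortest Δλ = -65.2° (west) — crosses 180°.
Leg 2: +150.8° → -91.9°, shortest Δλ = 117.3° (east) — crosses 180°.
Leg 3: -91.9° → +29.8°, shortest Δλ = 121.7° (east) — does not cross 180°.
Leg 4: +29.8° → +68.0°, shortest Δλ = 38.2° (east) — does not cross 180°.
Total crossings: 2.

2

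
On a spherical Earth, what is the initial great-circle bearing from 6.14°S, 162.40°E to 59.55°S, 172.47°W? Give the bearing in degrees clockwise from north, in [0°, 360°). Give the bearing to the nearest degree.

Δλ = -172.47 − 162.40 = -334.87°; wrapped into (−180°, 180°]: 25.13°.
θ = atan2( sin Δλ · cos φ₂ , cos φ₁ · sin φ₂ − sin φ₁ · cos φ₂ · cos Δλ )
  = atan2(0.21522, -0.80805) = 165.086° → normalised to [0°, 360°): 165.086°.

165°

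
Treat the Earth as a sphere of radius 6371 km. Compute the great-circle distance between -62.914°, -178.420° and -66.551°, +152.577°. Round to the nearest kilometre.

Δλ = 152.577 − -178.420 = 330.997°; wrapped into (−180°, 180°]: -29.003°.
Δφ = -66.551 − -62.914 = -3.637°.
a = sin²(Δφ/2) + cos φ₁ · cos φ₂ · sin²(Δλ/2) = 0.012368.
c = 2·atan2(√a, √(1−a)) = 0.22289 rad → d = 6371·c ≈ 1420.00 km.

1420 km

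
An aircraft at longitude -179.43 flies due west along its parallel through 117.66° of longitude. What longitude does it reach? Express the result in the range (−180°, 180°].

+62.91°

Start at -179.43°; shift −117.66° → -297.09°.
-297.09° lies outside (−180°, 180°]; add 360° → +62.91°.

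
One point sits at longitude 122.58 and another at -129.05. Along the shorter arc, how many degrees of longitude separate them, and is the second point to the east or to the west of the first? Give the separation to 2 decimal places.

108.37° east

Raw difference: -129.05 − 122.58 = -251.63°.
Normalise into (−180°, 180°]: -251.63° + 360° = 108.37°.
Positive ⇒ the second point lies to the east; separation 108.37°.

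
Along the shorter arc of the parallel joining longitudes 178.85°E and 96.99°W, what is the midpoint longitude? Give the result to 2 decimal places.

139.07°W

Signed shortest Δλ from +178.85° to -96.99° is +84.16°.
Midpoint longitude = +178.85° + (+84.16°)/2 = +178.85° + 42.08° = +220.93°.
Normalise into (−180°, 180°]: -139.07°.
(The naïve average (+178.85 + -96.99)/2 = 40.93° is on the wrong side of the globe.)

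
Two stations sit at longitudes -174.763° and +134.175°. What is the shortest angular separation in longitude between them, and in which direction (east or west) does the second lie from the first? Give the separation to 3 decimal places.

51.062° west

Raw difference: 134.175 − -174.763 = 308.938°.
Normalise into (−180°, 180°]: 308.938° − 360° = -51.062°.
Negative ⇒ the second point lies to the west; separation 51.062°.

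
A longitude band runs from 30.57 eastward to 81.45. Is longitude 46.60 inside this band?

Yes

Band width going east from +30.57° to +81.45°: ((81.45 − 30.57) mod 360) = 50.88°.
Offset of +46.60° east of the west edge: ((46.60 − 30.57) mod 360) = 16.03°.
16.03° ≤ 50.88° ⇒ inside.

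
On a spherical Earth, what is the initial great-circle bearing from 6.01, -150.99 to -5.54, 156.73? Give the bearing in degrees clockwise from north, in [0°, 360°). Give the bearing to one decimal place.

258.5°

Δλ = 156.73 − -150.99 = 307.72°; wrapped into (−180°, 180°]: -52.28°.
θ = atan2( sin Δλ · cos φ₂ , cos φ₁ · sin φ₂ − sin φ₁ · cos φ₂ · cos Δλ )
  = atan2(-0.78732, -0.15977) = -101.471° → normalised to [0°, 360°): 258.529°.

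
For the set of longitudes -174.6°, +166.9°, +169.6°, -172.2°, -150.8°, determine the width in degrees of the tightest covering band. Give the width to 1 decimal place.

Sort the longitudes: -174.6°, -172.2°, -150.8°, +166.9°, +169.6°.
Eastward gaps between consecutive values (wrapping around): 2.4°, 21.4°, 317.7°, 2.7°, 15.8°.
Largest gap = 317.7° ⇒ minimal covering band is its complement: 360° − 317.7° = 42.3°.
Band runs from +166.9° eastward to -150.8°, crossing the antimeridian.

42.3°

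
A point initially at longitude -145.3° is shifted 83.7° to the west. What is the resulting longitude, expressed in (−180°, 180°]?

+131.0°

Start at -145.3°; shift −83.7° → -229.0°.
-229.0° lies outside (−180°, 180°]; add 360° → +131.0°.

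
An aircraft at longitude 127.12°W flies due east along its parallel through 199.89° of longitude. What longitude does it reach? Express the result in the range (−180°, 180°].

72.77°E

Start at -127.12°; shift +199.89° → +72.77°.
+72.77° already lies in (−180°, 180°].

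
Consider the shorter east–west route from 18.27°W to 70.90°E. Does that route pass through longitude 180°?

Signed shortest Δλ = ((70.90 − -18.27 + 180) mod 360) − 180 = 89.17°.
Going east by 89.17° from -18.27° reaches +70.90° without touching 180°.

No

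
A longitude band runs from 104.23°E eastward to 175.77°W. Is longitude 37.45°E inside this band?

No

Band width going east from +104.23° to -175.77°: ((-175.77 − 104.23) mod 360) = 80.00°.
Offset of +37.45° east of the west edge: ((37.45 − 104.23) mod 360) = 293.22°.
293.22° > 80.00° ⇒ outside.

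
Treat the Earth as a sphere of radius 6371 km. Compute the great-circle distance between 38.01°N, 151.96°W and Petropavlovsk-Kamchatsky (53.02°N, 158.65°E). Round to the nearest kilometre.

Δλ = 158.65 − -151.96 = 310.61°; wrapped into (−180°, 180°]: -49.39°.
Δφ = 53.02 − 38.01 = 15.01°.
a = sin²(Δφ/2) + cos φ₁ · cos φ₂ · sin²(Δλ/2) = 0.099786.
c = 2·atan2(√a, √(1−a)) = 0.64279 rad → d = 6371·c ≈ 4095.21 km.

4095 km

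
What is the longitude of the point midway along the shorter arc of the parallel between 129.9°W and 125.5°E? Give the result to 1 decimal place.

177.8°E

Signed shortest Δλ from -129.9° to +125.5° is -104.6°.
Midpoint longitude = -129.9° + (-104.6°)/2 = -129.9° − 52.3° = -182.2°.
Normalise into (−180°, 180°]: +177.8°.
(The naïve average (-129.9 + +125.5)/2 = -2.2° is on the wrong side of the globe.)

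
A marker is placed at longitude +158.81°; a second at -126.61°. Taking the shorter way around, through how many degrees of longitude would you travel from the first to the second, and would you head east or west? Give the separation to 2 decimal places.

74.58° east

Raw difference: -126.61 − 158.81 = -285.42°.
Normalise into (−180°, 180°]: -285.42° + 360° = 74.58°.
Positive ⇒ the second point lies to the east; separation 74.58°.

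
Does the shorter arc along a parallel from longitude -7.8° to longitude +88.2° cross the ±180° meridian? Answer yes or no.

No

Signed shortest Δλ = ((88.2 − -7.8 + 180) mod 360) − 180 = 96.0°.
Going east by 96.0° from -7.8° reaches +88.2° without touching 180°.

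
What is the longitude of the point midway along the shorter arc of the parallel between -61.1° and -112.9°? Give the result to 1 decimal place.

-87.0°

Signed shortest Δλ from -61.1° to -112.9° is -51.8°.
Midpoint longitude = -61.1° + (-51.8°)/2 = -61.1° − 25.9° = -87.0°.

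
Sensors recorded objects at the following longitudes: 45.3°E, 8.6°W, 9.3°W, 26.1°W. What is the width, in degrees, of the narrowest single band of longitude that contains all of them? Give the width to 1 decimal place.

71.4°

Sort the longitudes: -26.1°, -9.3°, -8.6°, +45.3°.
Eastward gaps between consecutive values (wrapping around): 16.8°, 0.7°, 53.9°, 288.6°.
Largest gap = 288.6° ⇒ minimal covering band is its complement: 360° − 288.6° = 71.4°.
Band runs from -26.1° eastward to +45.3°.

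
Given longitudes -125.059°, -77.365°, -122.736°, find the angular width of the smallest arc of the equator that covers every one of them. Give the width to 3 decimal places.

47.694°

Sort the longitudes: -125.059°, -122.736°, -77.365°.
Eastward gaps between consecutive values (wrapping around): 2.323°, 45.371°, 312.306°.
Largest gap = 312.306° ⇒ minimal covering band is its complement: 360° − 312.306° = 47.694°.
Band runs from -125.059° eastward to -77.365°.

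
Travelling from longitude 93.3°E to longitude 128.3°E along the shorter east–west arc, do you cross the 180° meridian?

Signed shortest Δλ = ((128.3 − 93.3 + 180) mod 360) − 180 = 35.0°.
Going east by 35.0° from +93.3° reaches +128.3° without touching 180°.

No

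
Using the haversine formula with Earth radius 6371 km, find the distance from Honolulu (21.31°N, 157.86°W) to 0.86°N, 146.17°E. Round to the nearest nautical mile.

Δλ = 146.17 − -157.86 = 304.03°; wrapped into (−180°, 180°]: -55.97°.
Δφ = 0.86 − 21.31 = -20.45°.
a = sin²(Δφ/2) + cos φ₁ · cos φ₂ · sin²(Δλ/2) = 0.236620.
c = 2·atan2(√a, √(1−a)) = 1.01601 rad → d = 6371·c ≈ 6473.01 km ≈ 3495.15 nmi.

3495 nmi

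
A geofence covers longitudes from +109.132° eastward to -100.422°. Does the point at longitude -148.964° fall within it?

Band width going east from +109.132° to -100.422°: ((-100.422 − 109.132) mod 360) = 150.446°.
Offset of -148.964° east of the west edge: ((-148.964 − 109.132) mod 360) = 101.904°.
101.904° ≤ 150.446° ⇒ inside.

Yes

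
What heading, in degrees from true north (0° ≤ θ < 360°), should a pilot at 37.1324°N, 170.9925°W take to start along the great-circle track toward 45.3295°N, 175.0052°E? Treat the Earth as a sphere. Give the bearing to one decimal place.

312.4°

Δλ = 175.0052 − -170.9925 = 345.9977°; wrapped into (−180°, 180°]: -14.0023°.
θ = atan2( sin Δλ · cos φ₂ , cos φ₁ · sin φ₂ − sin φ₁ · cos φ₂ · cos Δλ )
  = atan2(-0.17011, 0.15519) = -47.625° → normalised to [0°, 360°): 312.375°.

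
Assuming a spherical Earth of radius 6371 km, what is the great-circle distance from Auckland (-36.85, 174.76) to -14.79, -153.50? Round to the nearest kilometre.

3981 km

Δλ = -153.50 − 174.76 = -328.26°; wrapped into (−180°, 180°]: 31.74°.
Δφ = -14.79 − -36.85 = 22.06°.
a = sin²(Δφ/2) + cos φ₁ · cos φ₂ · sin²(Δλ/2) = 0.094460.
c = 2·atan2(√a, √(1−a)) = 0.62480 rad → d = 6371·c ≈ 3980.60 km.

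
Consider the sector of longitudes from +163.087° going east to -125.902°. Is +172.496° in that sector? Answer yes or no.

Yes

Band width going east from +163.087° to -125.902°: ((-125.902 − 163.087) mod 360) = 71.011°.
Offset of +172.496° east of the west edge: ((172.496 − 163.087) mod 360) = 9.409°.
9.409° ≤ 71.011° ⇒ inside.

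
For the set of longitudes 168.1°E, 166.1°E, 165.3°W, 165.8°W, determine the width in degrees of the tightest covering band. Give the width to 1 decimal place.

28.6°

Sort the longitudes: -165.8°, -165.3°, +166.1°, +168.1°.
Eastward gaps between consecutive values (wrapping around): 0.5°, 331.4°, 2.0°, 26.1°.
Largest gap = 331.4° ⇒ minimal covering band is its complement: 360° − 331.4° = 28.6°.
Band runs from +166.1° eastward to -165.3°, crossing the antimeridian.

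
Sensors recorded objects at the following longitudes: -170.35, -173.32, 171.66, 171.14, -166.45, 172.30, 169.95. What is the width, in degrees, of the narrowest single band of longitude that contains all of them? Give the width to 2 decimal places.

23.60°

Sort the longitudes: -173.32°, -170.35°, -166.45°, +169.95°, +171.14°, +171.66°, +172.30°.
Eastward gaps between consecutive values (wrapping around): 2.97°, 3.90°, 336.40°, 1.19°, 0.52°, 0.64°, 14.38°.
Largest gap = 336.40° ⇒ minimal covering band is its complement: 360° − 336.40° = 23.60°.
Band runs from +169.95° eastward to -166.45°, crossing the antimeridian.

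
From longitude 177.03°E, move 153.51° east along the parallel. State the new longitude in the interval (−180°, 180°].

29.46°W

Start at +177.03°; shift +153.51° → +330.54°.
+330.54° lies outside (−180°, 180°]; subtract 360° → -29.46°.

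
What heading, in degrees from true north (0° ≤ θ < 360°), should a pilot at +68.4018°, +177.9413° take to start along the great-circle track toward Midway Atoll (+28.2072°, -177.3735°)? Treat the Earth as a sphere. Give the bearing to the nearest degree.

Δλ = -177.3735 − 177.9413 = -355.3148°; wrapped into (−180°, 180°]: 4.6852°.
θ = atan2( sin Δλ · cos φ₂ , cos φ₁ · sin φ₂ − sin φ₁ · cos φ₂ · cos Δλ )
  = atan2(0.07198, -0.64265) = 173.609° → normalised to [0°, 360°): 173.609°.

174°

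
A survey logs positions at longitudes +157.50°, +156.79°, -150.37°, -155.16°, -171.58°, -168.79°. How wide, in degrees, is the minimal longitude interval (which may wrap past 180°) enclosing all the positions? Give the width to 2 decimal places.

52.84°

Sort the longitudes: -171.58°, -168.79°, -155.16°, -150.37°, +156.79°, +157.50°.
Eastward gaps between consecutive values (wrapping around): 2.79°, 13.63°, 4.79°, 307.16°, 0.71°, 30.92°.
Largest gap = 307.16° ⇒ minimal covering band is its complement: 360° − 307.16° = 52.84°.
Band runs from +156.79° eastward to -150.37°, crossing the antimeridian.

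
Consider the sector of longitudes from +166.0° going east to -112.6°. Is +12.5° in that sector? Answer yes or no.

No

Band width going east from +166.0° to -112.6°: ((-112.6 − 166.0) mod 360) = 81.4°.
Offset of +12.5° east of the west edge: ((12.5 − 166.0) mod 360) = 206.5°.
206.5° > 81.4° ⇒ outside.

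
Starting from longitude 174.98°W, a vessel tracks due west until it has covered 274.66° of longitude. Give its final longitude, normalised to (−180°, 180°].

Start at -174.98°; shift −274.66° → -449.64°.
-449.64° lies outside (−180°, 180°]; add 360° → -89.64°.

89.64°W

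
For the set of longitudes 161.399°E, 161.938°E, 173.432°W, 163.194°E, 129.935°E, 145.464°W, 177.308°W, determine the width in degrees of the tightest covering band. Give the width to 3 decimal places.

84.601°

Sort the longitudes: -177.308°, -173.432°, -145.464°, +129.935°, +161.399°, +161.938°, +163.194°.
Eastward gaps between consecutive values (wrapping around): 3.876°, 27.968°, 275.399°, 31.464°, 0.539°, 1.256°, 19.498°.
Largest gap = 275.399° ⇒ minimal covering band is its complement: 360° − 275.399° = 84.601°.
Band runs from +129.935° eastward to -145.464°, crossing the antimeridian.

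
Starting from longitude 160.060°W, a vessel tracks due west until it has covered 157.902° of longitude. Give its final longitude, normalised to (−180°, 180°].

Start at -160.060°; shift −157.902° → -317.962°.
-317.962° lies outside (−180°, 180°]; add 360° → +42.038°.

42.038°E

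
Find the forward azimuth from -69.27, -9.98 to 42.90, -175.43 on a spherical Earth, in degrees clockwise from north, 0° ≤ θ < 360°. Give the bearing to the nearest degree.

204°

Δλ = -175.43 − -9.98 = -165.45°.
θ = atan2( sin Δλ · cos φ₂ , cos φ₁ · sin φ₂ − sin φ₁ · cos φ₂ · cos Δλ )
  = atan2(-0.18403, -0.42219) = -156.448° → normalised to [0°, 360°): 203.552°.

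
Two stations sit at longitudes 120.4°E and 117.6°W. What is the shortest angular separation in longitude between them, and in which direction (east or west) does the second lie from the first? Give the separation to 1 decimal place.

Raw difference: -117.6 − 120.4 = -238.0°.
Normalise into (−180°, 180°]: -238.0° + 360° = 122.0°.
Positive ⇒ the second point lies to the east; separation 122.0°.

122.0° east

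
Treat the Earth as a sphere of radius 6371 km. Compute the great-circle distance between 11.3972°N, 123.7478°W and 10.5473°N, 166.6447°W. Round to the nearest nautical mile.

2527 nmi

Δλ = -166.6447 − -123.7478 = -42.8969°.
Δφ = 10.5473 − 11.3972 = -0.8499°.
a = sin²(Δφ/2) + cos φ₁ · cos φ₂ · sin²(Δλ/2) = 0.128914.
c = 2·atan2(√a, √(1−a)) = 0.73449 rad → d = 6371·c ≈ 4679.44 km ≈ 2526.70 nmi.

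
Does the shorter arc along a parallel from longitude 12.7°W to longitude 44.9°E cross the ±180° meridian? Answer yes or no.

No

Signed shortest Δλ = ((44.9 − -12.7 + 180) mod 360) − 180 = 57.6°.
Going east by 57.6° from -12.7° reaches +44.9° without touching 180°.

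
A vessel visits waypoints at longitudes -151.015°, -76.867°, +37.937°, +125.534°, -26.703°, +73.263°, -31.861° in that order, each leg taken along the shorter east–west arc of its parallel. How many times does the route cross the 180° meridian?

0

Leg 1: -151.015° → -76.867°, shortest Δλ = 74.148° (east) — does not cross 180°.
Leg 2: -76.867° → +37.937°, shortest Δλ = 114.804° (east) — does not cross 180°.
Leg 3: +37.937° → +125.534°, shortest Δλ = 87.597° (east) — does not cross 180°.
Leg 4: +125.534° → -26.703°, shortest Δλ = -152.237° (west) — does not cross 180°.
Leg 5: -26.703° → +73.263°, shortest Δλ = 99.966° (east) — does not cross 180°.
Leg 6: +73.263° → -31.861°, shortest Δλ = -105.124° (west) — does not cross 180°.
Total crossings: 0.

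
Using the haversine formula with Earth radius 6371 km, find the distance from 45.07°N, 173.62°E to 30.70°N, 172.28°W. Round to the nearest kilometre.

Δλ = -172.28 − 173.62 = -345.90°; wrapped into (−180°, 180°]: 14.10°.
Δφ = 30.70 − 45.07 = -14.37°.
a = sin²(Δφ/2) + cos φ₁ · cos φ₂ · sin²(Δλ/2) = 0.024791.
c = 2·atan2(√a, √(1−a)) = 0.31622 rad → d = 6371·c ≈ 2014.64 km.

2015 km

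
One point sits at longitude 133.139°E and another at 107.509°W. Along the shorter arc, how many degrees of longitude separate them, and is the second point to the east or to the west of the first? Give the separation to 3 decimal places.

Raw difference: -107.509 − 133.139 = -240.648°.
Normalise into (−180°, 180°]: -240.648° + 360° = 119.352°.
Positive ⇒ the second point lies to the east; separation 119.352°.

119.352° east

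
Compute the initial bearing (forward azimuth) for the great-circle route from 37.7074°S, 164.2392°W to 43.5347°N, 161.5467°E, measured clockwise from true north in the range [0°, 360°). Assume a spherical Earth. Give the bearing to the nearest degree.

Δλ = 161.5467 − -164.2392 = 325.7859°; wrapped into (−180°, 180°]: -34.2141°.
θ = atan2( sin Δλ · cos φ₂ , cos φ₁ · sin φ₂ − sin φ₁ · cos φ₂ · cos Δλ )
  = atan2(-0.40763, 0.91161) = -24.092° → normalised to [0°, 360°): 335.908°.

336°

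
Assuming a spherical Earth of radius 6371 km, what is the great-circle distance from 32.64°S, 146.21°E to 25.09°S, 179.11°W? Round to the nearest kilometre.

3463 km

Δλ = -179.11 − 146.21 = -325.32°; wrapped into (−180°, 180°]: 34.68°.
Δφ = -25.09 − -32.64 = 7.55°.
a = sin²(Δφ/2) + cos φ₁ · cos φ₂ · sin²(Δλ/2) = 0.072077.
c = 2·atan2(√a, √(1−a)) = 0.54361 rad → d = 6371·c ≈ 3463.36 km.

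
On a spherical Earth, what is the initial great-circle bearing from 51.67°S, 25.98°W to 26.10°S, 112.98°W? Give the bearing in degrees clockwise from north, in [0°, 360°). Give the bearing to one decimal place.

Δλ = -112.98 − -25.98 = -87.00°.
θ = atan2( sin Δλ · cos φ₂ , cos φ₁ · sin φ₂ − sin φ₁ · cos φ₂ · cos Δλ )
  = atan2(-0.89680, -0.23598) = -104.742° → normalised to [0°, 360°): 255.258°.

255.3°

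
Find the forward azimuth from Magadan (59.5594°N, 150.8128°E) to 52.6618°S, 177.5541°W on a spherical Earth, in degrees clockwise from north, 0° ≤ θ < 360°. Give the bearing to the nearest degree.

159°

Δλ = -177.5541 − 150.8128 = -328.3669°; wrapped into (−180°, 180°]: 31.6331°.
θ = atan2( sin Δλ · cos φ₂ , cos φ₁ · sin φ₂ − sin φ₁ · cos φ₂ · cos Δλ )
  = atan2(0.31811, -0.84804) = 159.439° → normalised to [0°, 360°): 159.439°.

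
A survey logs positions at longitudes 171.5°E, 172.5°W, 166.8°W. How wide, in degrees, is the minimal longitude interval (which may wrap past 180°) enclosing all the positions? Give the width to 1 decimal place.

21.7°

Sort the longitudes: -172.5°, -166.8°, +171.5°.
Eastward gaps between consecutive values (wrapping around): 5.7°, 338.3°, 16.0°.
Largest gap = 338.3° ⇒ minimal covering band is its complement: 360° − 338.3° = 21.7°.
Band runs from +171.5° eastward to -166.8°, crossing the antimeridian.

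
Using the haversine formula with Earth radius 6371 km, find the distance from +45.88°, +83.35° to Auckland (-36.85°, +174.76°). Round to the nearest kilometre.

12940 km

Δλ = 174.76 − 83.35 = 91.41°.
Δφ = -36.85 − 45.88 = -82.73°.
a = sin²(Δφ/2) + cos φ₁ · cos φ₂ · sin²(Δλ/2) = 0.722119.
c = 2·atan2(√a, √(1−a)) = 2.03112 rad → d = 6371·c ≈ 12940.27 km.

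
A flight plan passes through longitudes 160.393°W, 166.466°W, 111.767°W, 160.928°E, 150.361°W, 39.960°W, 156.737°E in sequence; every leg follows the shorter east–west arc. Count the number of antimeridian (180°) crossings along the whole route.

3

Leg 1: -160.393° → -166.466°, shortest Δλ = -6.073° (west) — does not cross 180°.
Leg 2: -166.466° → -111.767°, shortest Δλ = 54.699° (east) — does not cross 180°.
Leg 3: -111.767° → +160.928°, shortest Δλ = -87.305° (west) — crosses 180°.
Leg 4: +160.928° → -150.361°, shortest Δλ = 48.711° (east) — crosses 180°.
Leg 5: -150.361° → -39.960°, shortest Δλ = 110.401° (east) — does not cross 180°.
Leg 6: -39.960° → +156.737°, shortest Δλ = -163.303° (west) — crosses 180°.
Total crossings: 3.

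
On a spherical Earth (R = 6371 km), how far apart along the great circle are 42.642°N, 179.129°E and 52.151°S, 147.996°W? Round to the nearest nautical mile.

5942 nmi

Δλ = -147.996 − 179.129 = -327.125°; wrapped into (−180°, 180°]: 32.875°.
Δφ = -52.151 − 42.642 = -94.793°.
a = sin²(Δφ/2) + cos φ₁ · cos φ₂ · sin²(Δλ/2) = 0.577919.
c = 2·atan2(√a, √(1−a)) = 1.72727 rad → d = 6371·c ≈ 11004.44 km ≈ 5941.92 nmi.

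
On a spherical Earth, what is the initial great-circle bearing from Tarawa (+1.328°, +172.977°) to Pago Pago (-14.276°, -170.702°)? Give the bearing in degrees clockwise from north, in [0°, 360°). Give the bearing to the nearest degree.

Δλ = -170.702 − 172.977 = -343.679°; wrapped into (−180°, 180°]: 16.321°.
θ = atan2( sin Δλ · cos φ₂ , cos φ₁ · sin φ₂ − sin φ₁ · cos φ₂ · cos Δλ )
  = atan2(0.27234, -0.26808) = 134.549° → normalised to [0°, 360°): 134.549°.

135°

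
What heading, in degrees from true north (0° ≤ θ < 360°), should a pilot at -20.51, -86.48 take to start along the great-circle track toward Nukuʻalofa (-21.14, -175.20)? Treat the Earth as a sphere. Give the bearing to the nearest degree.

250°

Δλ = -175.20 − -86.48 = -88.72°.
θ = atan2( sin Δλ · cos φ₂ , cos φ₁ · sin φ₂ − sin φ₁ · cos φ₂ · cos Δλ )
  = atan2(-0.93247, -0.33049) = -109.515° → normalised to [0°, 360°): 250.485°.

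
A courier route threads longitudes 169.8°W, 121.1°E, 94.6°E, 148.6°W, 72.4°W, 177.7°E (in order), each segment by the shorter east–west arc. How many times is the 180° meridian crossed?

Leg 1: -169.8° → +121.1°, shortest Δλ = -69.1° (west) — crosses 180°.
Leg 2: +121.1° → +94.6°, shortest Δλ = -26.5° (west) — does not cross 180°.
Leg 3: +94.6° → -148.6°, shortest Δλ = 116.8° (east) — crosses 180°.
Leg 4: -148.6° → -72.4°, shortest Δλ = 76.2° (east) — does not cross 180°.
Leg 5: -72.4° → +177.7°, shortest Δλ = -109.9° (west) — crosses 180°.
Total crossings: 3.

3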